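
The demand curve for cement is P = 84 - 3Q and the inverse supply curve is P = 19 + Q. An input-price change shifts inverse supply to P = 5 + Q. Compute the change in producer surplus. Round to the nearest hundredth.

63.00

Initial equilibrium: Q_0 = 16.25, P_0 = 35.25; CS_0 = (1/2)(16.25)(48.75) = 396.0938, PS_0 = (1/2)(16.25)(16.25) = 132.0312.
New equilibrium: 84 - 3Q = 5 + Q gives Q_1 = 19.75, P_1 = 24.75; CS_1 = 585.0938, PS_1 = 195.0312.
Change in producer surplus = 195.0312 - 132.0312 = 63.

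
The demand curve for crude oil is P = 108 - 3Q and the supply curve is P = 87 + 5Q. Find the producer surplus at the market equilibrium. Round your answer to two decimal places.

Equilibrium: 108 - 3Q = 87 + 5Q, so Q* = 2.625 and P* = 100.125.
The supply curve's price intercept is 87, so PS = (1/2)(Q*)(P* - 87) = (1/2)(2.625)(13.125) = 17.2266.

17.23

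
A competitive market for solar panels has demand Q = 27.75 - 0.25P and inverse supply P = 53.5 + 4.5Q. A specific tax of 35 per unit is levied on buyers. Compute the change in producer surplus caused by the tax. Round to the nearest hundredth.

-87.20

Rewriting demand in inverse form: P = 111 - 4Q.
Pre-tax equilibrium: 111 - 4Q = 53.5 + 4.5Q gives Q* = 6.7647, P* = 83.9412.
A tax on buyers shifts demand down by 35: (111 - 35) - 4Q = 53.5 + 4.5Q, so Q_t = 2.6471. Buyers pay P_b = 100.4118; sellers receive P_s = P_b - 35 = 65.4118.
Producers lose the trapezoid between P_s and P* out to Q_t plus the triangle from Q_t to Q*: change in PS = 15.7656 - 102.9628 = -87.1972.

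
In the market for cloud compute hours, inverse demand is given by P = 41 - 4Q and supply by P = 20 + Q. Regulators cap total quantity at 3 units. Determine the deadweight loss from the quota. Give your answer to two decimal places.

3.60

Unrestricted equilibrium: Q* = (41 - 20)/(4 + 1) = 4.2.
At Q = 3 the demand price is 41 - 4(3) = 29 and the supply price is 20 + (3) = 23.
Deadweight loss is the triangle between the curves from 3 to 4.2: (1/2)(29 - 23)(4.2 - 3) = 3.6.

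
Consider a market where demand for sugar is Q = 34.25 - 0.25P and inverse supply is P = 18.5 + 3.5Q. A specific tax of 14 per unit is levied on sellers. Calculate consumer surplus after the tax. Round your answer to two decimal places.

388.28

Rewriting demand in inverse form: P = 137 - 4Q.
Without the tax, 137 - 4Q = 18.5 + 3.5Q so Q* = 15.8 and P* = 73.8.
With the tax, sellers need 14 more per unit: 137 - 4Q = 18.5 + 3.5Q + 14, so Q_t = 13.9333. Buyers pay P_b = 81.2667; sellers receive P_s = P_b - 14 = 67.2667.
Consumer surplus is the triangle under demand above P_b: (1/2)(13.9333)(137 - 81.2667) = 388.2756.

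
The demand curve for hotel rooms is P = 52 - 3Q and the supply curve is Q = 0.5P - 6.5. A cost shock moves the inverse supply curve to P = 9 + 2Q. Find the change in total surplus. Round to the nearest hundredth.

Rewriting supply in inverse form: P = 13 + 2Q.
Initial equilibrium: Q_0 = 7.8, P_0 = 28.6; CS_0 = (1/2)(7.8)(23.4) = 91.26, PS_0 = (1/2)(7.8)(15.6) = 60.84.
New equilibrium: 52 - 3Q = 9 + 2Q gives Q_1 = 8.6, P_1 = 26.2; CS_1 = 110.94, PS_1 = 73.96.
Change in total surplus = (110.94 + 73.96) - (91.26 + 60.84) = 32.8.

32.80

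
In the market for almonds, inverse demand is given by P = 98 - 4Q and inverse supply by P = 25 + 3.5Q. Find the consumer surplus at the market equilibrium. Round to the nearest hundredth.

189.48

Setting demand equal to supply, 73 = 7.5Q, so Q* = 9.7333 and P* = 59.0667.
Consumer surplus is the triangle under demand above P*: (1/2)(9.7333)(98 - 59.0667) = (1/2)(9.7333)(38.9333) = 189.4756.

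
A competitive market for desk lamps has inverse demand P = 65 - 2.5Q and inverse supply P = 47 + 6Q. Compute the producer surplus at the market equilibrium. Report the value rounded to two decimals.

Set 65 - 2.5Q = 47 + 6Q, which gives 18 = 8.5Q, so Q* = 2.1176 and P* = 65 - 2.5(2.1176) = 59.7059.
PS is the area between P* and the supply curve from 0 to Q*: (1/2)(2.1176)(12.7059) = 13.4533.

13.45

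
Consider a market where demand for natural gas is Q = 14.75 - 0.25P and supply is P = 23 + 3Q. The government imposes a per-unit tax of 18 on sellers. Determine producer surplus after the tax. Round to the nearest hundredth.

Rewriting demand in inverse form: P = 59 - 4Q.
Pre-tax equilibrium: 59 - 4Q = 23 + 3Q gives Q* = 5.1429, P* = 38.4286.
A tax on sellers shifts supply up by 18: 59 - 4Q = 23 + 3Q + 18, so Q_t = 2.5714. Buyers pay P_b = 48.7143; sellers receive P_s = P_b - 18 = 30.7143.
Producer surplus is the triangle above supply below P_s: (1/2)(2.5714)(30.7143 - 23) = 9.9184.

9.92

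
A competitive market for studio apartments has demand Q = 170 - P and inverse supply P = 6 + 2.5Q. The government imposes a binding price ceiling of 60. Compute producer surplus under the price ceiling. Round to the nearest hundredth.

Rewriting demand in inverse form: P = 170 - Q.
Free-market equilibrium: 170 - Q = 6 + 2.5Q gives Q* = 46.8571, P* = 123.1429.
At the ceiling price 60, quantity supplied is (60 - 6)/2.5 = 21.6; supply is the short side, so Q = 21.6 trades at P = 60.
PS is the triangle above supply below 60: (1/2)(21.6)(60 - 6) = 583.2.

583.20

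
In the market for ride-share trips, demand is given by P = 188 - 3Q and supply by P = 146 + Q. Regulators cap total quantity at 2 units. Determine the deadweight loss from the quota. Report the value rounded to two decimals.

Unrestricted equilibrium: Q* = (188 - 146)/(3 + 1) = 10.5.
At Q = 2 the demand price is 188 - 3(2) = 182 and the supply price is 146 + (2) = 148.
Deadweight loss is the triangle between the curves from 2 to 10.5: (1/2)(182 - 148)(10.5 - 2) = 144.5.

144.50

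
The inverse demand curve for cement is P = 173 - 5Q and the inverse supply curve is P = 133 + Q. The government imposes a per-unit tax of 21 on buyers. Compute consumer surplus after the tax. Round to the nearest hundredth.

Pre-tax equilibrium: 173 - 5Q = 133 + Q gives Q* = 6.6667, P* = 139.6667.
A tax on buyers shifts demand down by 21: (173 - 21) - 5Q = 133 + Q, so Q_t = 3.1667. Buyers pay P_b = 157.1667; sellers receive P_s = P_b - 21 = 136.1667.
Consumer surplus is the triangle under demand above P_b: (1/2)(3.1667)(173 - 157.1667) = 25.0694.

25.07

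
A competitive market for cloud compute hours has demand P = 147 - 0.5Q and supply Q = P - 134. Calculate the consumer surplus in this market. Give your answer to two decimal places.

Rewriting supply in inverse form: P = 134 + Q.
Equilibrium: 147 - 0.5Q = 134 + Q, so Q* = 8.6667 and P* = 142.6667.
Consumer surplus is the triangle under demand above P*: (1/2)(8.6667)(147 - 142.6667) = (1/2)(8.6667)(4.3333) = 18.7778.

18.78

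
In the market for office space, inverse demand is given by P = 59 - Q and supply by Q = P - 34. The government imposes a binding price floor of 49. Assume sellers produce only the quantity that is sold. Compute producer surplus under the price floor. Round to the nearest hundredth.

100.00

Rewriting supply in inverse form: P = 34 + Q.
Without the control, 59 - Q = 34 + Q so Q* = 12.5 and P* = 46.5.
At P = 49, buyers demand (59 - 49)/1 = 10 while sellers would supply more, so the quantity traded is 10 at price 49.
The supply price at Q = 10 is 44. PS is the trapezoid between 49 and supply over [0, 10]: (1/2)[(49 - 34) + (49 - 44)](10) = 100.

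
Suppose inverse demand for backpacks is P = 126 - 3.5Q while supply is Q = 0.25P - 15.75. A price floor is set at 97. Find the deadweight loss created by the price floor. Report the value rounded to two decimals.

Rewriting supply in inverse form: P = 63 + 4Q.
Free-market equilibrium: 126 - 3.5Q = 63 + 4Q gives Q* = 8.4, P* = 96.6.
At the floor price 97, quantity demanded is (126 - 97)/3.5 = 8.2857; demand is the short side, so Q = 8.2857 trades at P = 97.
The lost-trades triangle has base Q* - 8.2857 = 0.1143 and height equal to the gap between the curves at Q = 8.2857, which is 97 - 96.1429 = 0.8571. DWL = (1/2)(0.1143)(0.8571) = 0.049.

0.05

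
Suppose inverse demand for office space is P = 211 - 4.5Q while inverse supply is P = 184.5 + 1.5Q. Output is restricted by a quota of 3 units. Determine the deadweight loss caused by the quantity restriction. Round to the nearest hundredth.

6.02

Unrestricted equilibrium: Q* = (211 - 184.5)/(4.5 + 1.5) = 4.4167.
At Q = 3 the demand price is 211 - 4.5(3) = 197.5 and the supply price is 184.5 + 1.5(3) = 189.
Deadweight loss is the triangle between the curves from 3 to 4.4167: (1/2)(197.5 - 189)(4.4167 - 3) = 6.0208.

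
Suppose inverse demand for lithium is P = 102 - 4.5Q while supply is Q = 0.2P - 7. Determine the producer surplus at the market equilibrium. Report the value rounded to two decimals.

Rewriting supply in inverse form: P = 35 + 5Q.
Equilibrium: 102 - 4.5Q = 35 + 5Q, so Q* = 7.0526 and P* = 70.2632.
PS is the area between P* and the supply curve from 0 to Q*: (1/2)(7.0526)(35.2632) = 124.349.

124.35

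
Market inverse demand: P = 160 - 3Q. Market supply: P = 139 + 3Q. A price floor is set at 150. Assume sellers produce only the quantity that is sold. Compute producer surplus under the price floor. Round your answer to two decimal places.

20.00

Without the control, 160 - 3Q = 139 + 3Q so Q* = 3.5 and P* = 149.5.
At P = 150, buyers demand (160 - 150)/3 = 3.3333 while sellers would supply more, so the quantity traded is 3.3333 at price 150.
The supply price at Q = 3.3333 is 149. PS is the trapezoid between 150 and supply over [0, 3.3333]: (1/2)[(150 - 139) + (150 - 149)](3.3333) = 20.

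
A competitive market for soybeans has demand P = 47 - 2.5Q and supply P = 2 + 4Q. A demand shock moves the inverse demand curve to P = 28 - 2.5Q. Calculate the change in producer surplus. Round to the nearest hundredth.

-63.86

Initial equilibrium: Q_0 = 6.9231, P_0 = 29.6923; CS_0 = (1/2)(6.9231)(17.3077) = 59.9112, PS_0 = (1/2)(6.9231)(27.6923) = 95.858.
New equilibrium: 28 - 2.5Q = 2 + 4Q gives Q_1 = 4, P_1 = 18; CS_1 = 20, PS_1 = 32.
Change in producer surplus = 32 - 95.858 = -63.858.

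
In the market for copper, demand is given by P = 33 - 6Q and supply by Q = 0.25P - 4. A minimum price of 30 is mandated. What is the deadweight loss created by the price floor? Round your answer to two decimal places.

Rewriting supply in inverse form: P = 16 + 4Q.
Free-market equilibrium: 33 - 6Q = 16 + 4Q gives Q* = 1.7, P* = 22.8.
At P = 30, buyers demand (33 - 30)/6 = 0.5 while sellers would supply more, so the quantity traded is 0.5 at price 30.
The lost-trades triangle has base Q* - 0.5 = 1.2 and height equal to the gap between the curves at Q = 0.5, which is 30 - 18 = 12. DWL = (1/2)(1.2)(12) = 7.2.

7.20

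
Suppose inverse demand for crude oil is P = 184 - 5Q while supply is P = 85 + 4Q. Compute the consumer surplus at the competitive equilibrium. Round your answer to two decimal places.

302.50

Set 184 - 5Q = 85 + 4Q, which gives 99 = 9Q, so Q* = 11 and P* = 184 - 5(11) = 129.
Consumer surplus is the triangle under demand above P*: (1/2)(11)(184 - 129) = (1/2)(11)(55) = 302.5.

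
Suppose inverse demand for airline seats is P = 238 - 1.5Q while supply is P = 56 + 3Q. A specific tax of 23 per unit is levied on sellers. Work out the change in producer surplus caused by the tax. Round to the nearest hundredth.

-580.96

Without the tax, 238 - 1.5Q = 56 + 3Q so Q* = 40.4444 and P* = 177.3333.
A tax on sellers shifts supply up by 23: 238 - 1.5Q = 56 + 3Q + 23, so Q_t = 35.3333. Buyers pay P_b = 185; sellers receive P_s = P_b - 23 = 162.
PS falls from (1/2)(40.4444)(121.3333) = 2453.6296 to (1/2)(35.3333)(106) = 1872.6667, a change of -580.963.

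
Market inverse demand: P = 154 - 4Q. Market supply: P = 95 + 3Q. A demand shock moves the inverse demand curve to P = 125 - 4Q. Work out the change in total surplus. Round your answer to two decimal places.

-184.36

Initial equilibrium: Q_0 = 8.4286, P_0 = 120.2857; CS_0 = (1/2)(8.4286)(33.7143) = 142.0816, PS_0 = (1/2)(8.4286)(25.2857) = 106.5612.
New equilibrium: 125 - 4Q = 95 + 3Q gives Q_1 = 4.2857, P_1 = 107.8571; CS_1 = 36.7347, PS_1 = 27.551.
Change in total surplus = (36.7347 + 27.551) - (142.0816 + 106.5612) = -184.3571.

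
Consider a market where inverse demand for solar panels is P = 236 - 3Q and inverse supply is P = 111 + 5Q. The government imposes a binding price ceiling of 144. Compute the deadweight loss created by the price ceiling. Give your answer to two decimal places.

325.80

Free-market equilibrium: 236 - 3Q = 111 + 5Q gives Q* = 15.625, P* = 189.125.
At P = 144, sellers supply (144 - 111)/5 = 6.6 while buyers want more, so the quantity traded is 6.6 at price 144.
At Q = 6.6 the demand price is 216.2 and the supply price is 144. Deadweight loss is the triangle between the curves from 6.6 to 15.625: (1/2)(216.2 - 144)(15.625 - 6.6) = 325.8025.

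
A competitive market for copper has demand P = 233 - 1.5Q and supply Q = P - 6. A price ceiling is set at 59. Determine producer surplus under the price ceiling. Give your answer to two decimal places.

1404.50

Rewriting supply in inverse form: P = 6 + Q.
Without the control, 233 - 1.5Q = 6 + Q so Q* = 90.8 and P* = 96.8.
At the ceiling price 59, quantity supplied is (59 - 6)/1 = 53; supply is the short side, so Q = 53 trades at P = 59.
PS is the triangle above supply below 59: (1/2)(53)(59 - 6) = 1404.5.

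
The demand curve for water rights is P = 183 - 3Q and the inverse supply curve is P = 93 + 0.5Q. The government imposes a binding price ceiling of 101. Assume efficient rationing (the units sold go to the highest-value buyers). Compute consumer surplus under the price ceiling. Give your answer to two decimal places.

Without the control, 183 - 3Q = 93 + 0.5Q so Q* = 25.7143 and P* = 105.8571.
At the ceiling price 101, quantity supplied is (101 - 93)/0.5 = 16; supply is the short side, so Q = 16 trades at P = 101.
The demand price at Q = 16 is 135. CS is the trapezoid between demand and 101 over [0, 16]: (1/2)[(183 - 101) + (135 - 101)](16) = 928.

928.00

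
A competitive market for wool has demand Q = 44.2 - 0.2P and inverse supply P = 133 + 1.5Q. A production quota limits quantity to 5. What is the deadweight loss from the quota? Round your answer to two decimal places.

236.94

Rewriting demand in inverse form: P = 221 - 5Q.
Unrestricted equilibrium: Q* = (221 - 133)/(5 + 1.5) = 13.5385.
At Q = 5 the demand price is 221 - 5(5) = 196 and the supply price is 133 + 1.5(5) = 140.5.
DWL = (1/2)(gap between curves at 5) x (Q* - 5) = (1/2)(55.5)(8.5385) = 236.9423.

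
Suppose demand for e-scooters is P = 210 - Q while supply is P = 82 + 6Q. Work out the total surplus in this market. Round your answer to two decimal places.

Set 210 - Q = 82 + 6Q, which gives 128 = 7Q, so Q* = 18.2857 and P* = 210 - (18.2857) = 191.7143.
CS = (1/2)(18.2857)(18.2857) = 167.1837 and PS = (1/2)(18.2857)(109.7143) = 1003.102, so total surplus = 1170.2857.

1170.29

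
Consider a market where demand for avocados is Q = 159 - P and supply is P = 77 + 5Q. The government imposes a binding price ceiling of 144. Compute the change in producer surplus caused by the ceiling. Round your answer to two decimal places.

-18.04

Rewriting demand in inverse form: P = 159 - Q.
Without the control, 159 - Q = 77 + 5Q so Q* = 13.6667 and P* = 145.3333.
At the ceiling price 144, quantity supplied is (144 - 77)/5 = 13.4; supply is the short side, so Q = 13.4 trades at P = 144.
PS goes from (1/2)(13.6667)(68.3333) = 466.9444 to 448.9 (computed as (144 - 77)(13.4) - (1/2)(5)(13.4)^2), a change of -18.0444.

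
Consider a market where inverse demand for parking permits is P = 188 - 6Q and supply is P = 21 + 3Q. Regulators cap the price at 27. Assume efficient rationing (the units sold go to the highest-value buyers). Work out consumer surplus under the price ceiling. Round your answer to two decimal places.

Free-market equilibrium: 188 - 6Q = 21 + 3Q gives Q* = 18.5556, P* = 76.6667.
At P = 27, sellers supply (27 - 21)/3 = 2 while buyers want more, so the quantity traded is 2 at price 27.
The demand price at Q = 2 is 176. CS is the trapezoid between demand and 27 over [0, 2]: (1/2)[(188 - 27) + (176 - 27)](2) = 310.

310.00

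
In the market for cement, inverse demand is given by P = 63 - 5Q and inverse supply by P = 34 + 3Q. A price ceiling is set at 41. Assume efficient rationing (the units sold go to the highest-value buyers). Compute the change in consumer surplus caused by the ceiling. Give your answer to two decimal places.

Without the control, 63 - 5Q = 34 + 3Q so Q* = 3.625 and P* = 44.875.
At P = 41, sellers supply (41 - 34)/3 = 2.3333 while buyers want more, so the quantity traded is 2.3333 at price 41.
CS goes from (1/2)(3.625)(18.125) = 32.8516 to 37.7222 (computed as (63 - 41)(2.3333) - (1/2)(5)(2.3333)^2), a change of 4.8707.

4.87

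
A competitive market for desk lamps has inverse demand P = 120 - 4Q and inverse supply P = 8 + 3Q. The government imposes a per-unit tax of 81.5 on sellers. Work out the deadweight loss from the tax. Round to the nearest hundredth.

Pre-tax equilibrium: 120 - 4Q = 8 + 3Q gives Q* = 16, P* = 56.
With the tax, sellers need 81.5 more per unit: 120 - 4Q = 8 + 3Q + 81.5, so Q_t = 4.3571. Buyers pay P_b = 102.5714; sellers receive P_s = P_b - 81.5 = 21.0714.
Deadweight loss is the triangle between the curves from Q_t to Q*: (1/2)(16 - 4.3571)(81.5) = 474.4464.

474.45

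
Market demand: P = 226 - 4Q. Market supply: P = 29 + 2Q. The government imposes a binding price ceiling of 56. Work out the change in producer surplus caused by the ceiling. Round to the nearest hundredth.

-895.78

Free-market equilibrium: 226 - 4Q = 29 + 2Q gives Q* = 32.8333, P* = 94.6667.
At P = 56, sellers supply (56 - 29)/2 = 13.5 while buyers want more, so the quantity traded is 13.5 at price 56.
PS goes from (1/2)(32.8333)(65.6667) = 1078.0278 to 182.25 (computed as (56 - 29)(13.5) - (1/2)(2)(13.5)^2), a change of -895.7778.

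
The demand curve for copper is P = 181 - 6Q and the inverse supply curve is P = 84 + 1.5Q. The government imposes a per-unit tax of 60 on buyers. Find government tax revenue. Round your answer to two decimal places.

296.00

Pre-tax equilibrium: 181 - 6Q = 84 + 1.5Q gives Q* = 12.9333, P* = 103.4.
With the tax, buyers' net willingness to pay falls by 60: (181 - 60) - 6Q = 84 + 1.5Q, so Q_t = 4.9333. Buyers pay P_b = 151.4; sellers receive P_s = P_b - 60 = 91.4.
Tax revenue = t x Q_t = 60 x 4.9333 = 296.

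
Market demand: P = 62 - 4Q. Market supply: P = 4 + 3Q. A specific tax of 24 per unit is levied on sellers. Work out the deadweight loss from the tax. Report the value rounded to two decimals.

Pre-tax equilibrium: 62 - 4Q = 4 + 3Q gives Q* = 8.2857, P* = 28.8571.
With the tax, sellers need 24 more per unit: 62 - 4Q = 4 + 3Q + 24, so Q_t = 4.8571. Buyers pay P_b = 42.5714; sellers receive P_s = P_b - 24 = 18.5714.
The welfare triangle lost has base Q* - Q_t = 3.4286 and height t = 24, so DWL = (1/2)(3.4286)(24) = 41.1429.

41.14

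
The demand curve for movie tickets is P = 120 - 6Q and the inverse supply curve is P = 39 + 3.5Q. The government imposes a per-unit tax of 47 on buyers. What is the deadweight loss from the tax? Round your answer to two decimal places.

116.26

Without the tax, 120 - 6Q = 39 + 3.5Q so Q* = 8.5263 and P* = 68.8421.
A tax on buyers shifts demand down by 47: (120 - 47) - 6Q = 39 + 3.5Q, so Q_t = 3.5789. Buyers pay P_b = 98.5263; sellers receive P_s = P_b - 47 = 51.5263.
The welfare triangle lost has base Q* - Q_t = 4.9474 and height t = 47, so DWL = (1/2)(4.9474)(47) = 116.2632.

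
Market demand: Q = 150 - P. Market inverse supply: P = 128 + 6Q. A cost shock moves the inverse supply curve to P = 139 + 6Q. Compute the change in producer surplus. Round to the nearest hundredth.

-22.22

Rewriting demand in inverse form: P = 150 - Q.
Initial equilibrium: Q_0 = 3.1429, P_0 = 146.8571; CS_0 = (1/2)(3.1429)(3.1429) = 4.9388, PS_0 = (1/2)(3.1429)(18.8571) = 29.6327.
New equilibrium: 150 - Q = 139 + 6Q gives Q_1 = 1.5714, P_1 = 148.4286; CS_1 = 1.2347, PS_1 = 7.4082.
Change in producer surplus = 7.4082 - 29.6327 = -22.2245.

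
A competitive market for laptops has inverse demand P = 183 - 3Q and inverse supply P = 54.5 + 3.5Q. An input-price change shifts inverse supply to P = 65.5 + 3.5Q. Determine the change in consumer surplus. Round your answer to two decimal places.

-96.07

Initial equilibrium: Q_0 = 19.7692, P_0 = 123.6923; CS_0 = (1/2)(19.7692)(59.3077) = 586.2337, PS_0 = (1/2)(19.7692)(69.1923) = 683.9393.
New equilibrium: 183 - 3Q = 65.5 + 3.5Q gives Q_1 = 18.0769, P_1 = 128.7692; CS_1 = 490.1627, PS_1 = 571.8565.
Change in consumer surplus = 490.1627 - 586.2337 = -96.071.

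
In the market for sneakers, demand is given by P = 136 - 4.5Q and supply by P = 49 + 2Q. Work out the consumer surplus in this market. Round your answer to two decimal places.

Set 136 - 4.5Q = 49 + 2Q, which gives 87 = 6.5Q, so Q* = 13.3846 and P* = 136 - 4.5(13.3846) = 75.7692.
CS is the area between the demand curve and P* from 0 to Q*: (1/2)(13.3846)(60.2308) = 403.0828.

403.08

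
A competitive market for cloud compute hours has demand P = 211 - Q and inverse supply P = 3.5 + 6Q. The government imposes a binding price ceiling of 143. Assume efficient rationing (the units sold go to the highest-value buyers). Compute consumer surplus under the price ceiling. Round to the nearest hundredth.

1310.72

Without the control, 211 - Q = 3.5 + 6Q so Q* = 29.6429 and P* = 181.3571.
At P = 143, sellers supply (143 - 3.5)/6 = 23.25 while buyers want more, so the quantity traded is 23.25 at price 143.
The demand price at Q = 23.25 is 187.75. CS is the trapezoid between demand and 143 over [0, 23.25]: (1/2)[(211 - 143) + (187.75 - 143)](23.25) = 1310.7188.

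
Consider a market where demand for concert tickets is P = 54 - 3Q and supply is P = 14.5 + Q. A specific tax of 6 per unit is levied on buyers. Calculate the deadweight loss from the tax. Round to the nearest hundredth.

4.50

Without the tax, 54 - 3Q = 14.5 + Q so Q* = 9.875 and P* = 24.375.
With the tax, buyers' net willingness to pay falls by 6: (54 - 6) - 3Q = 14.5 + Q, so Q_t = 8.375. Buyers pay P_b = 28.875; sellers receive P_s = P_b - 6 = 22.875.
Deadweight loss is the triangle between the curves from Q_t to Q*: (1/2)(9.875 - 8.375)(6) = 4.5.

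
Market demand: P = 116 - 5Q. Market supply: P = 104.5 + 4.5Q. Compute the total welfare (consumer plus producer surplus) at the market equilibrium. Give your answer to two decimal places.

6.96

Equilibrium: 116 - 5Q = 104.5 + 4.5Q, so Q* = 1.2105 and P* = 109.9474.
CS = (1/2)(1.2105)(6.0526) = 3.6634 and PS = (1/2)(1.2105)(5.4474) = 3.2971, so total surplus = 6.9605.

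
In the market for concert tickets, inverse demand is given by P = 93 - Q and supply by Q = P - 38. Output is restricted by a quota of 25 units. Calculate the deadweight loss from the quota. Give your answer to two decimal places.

Rewriting supply in inverse form: P = 38 + Q.
Without the quota, 93 - Q = 38 + Q gives Q* = 27.5.
At Q = 25 the demand price is 93 - (25) = 68 and the supply price is 38 + (25) = 63.
DWL = (1/2)(gap between curves at 25) x (Q* - 25) = (1/2)(5)(2.5) = 6.25.

6.25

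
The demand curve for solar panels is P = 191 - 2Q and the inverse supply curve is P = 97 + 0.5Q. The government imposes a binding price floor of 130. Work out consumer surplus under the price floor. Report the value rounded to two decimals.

Free-market equilibrium: 191 - 2Q = 97 + 0.5Q gives Q* = 37.6, P* = 115.8.
At P = 130, buyers demand (191 - 130)/2 = 30.5 while sellers would supply more, so the quantity traded is 30.5 at price 130.
CS is the triangle under demand above 130: (1/2)(30.5)(191 - 130) = 930.25.

930.25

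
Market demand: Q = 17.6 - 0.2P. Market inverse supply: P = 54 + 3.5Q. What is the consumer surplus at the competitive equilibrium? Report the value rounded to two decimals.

Rewriting demand in inverse form: P = 88 - 5Q.
Setting demand equal to supply, 34 = 8.5Q, so Q* = 4 and P* = 68.
CS is the area between the demand curve and P* from 0 to Q*: (1/2)(4)(20) = 40.

40.00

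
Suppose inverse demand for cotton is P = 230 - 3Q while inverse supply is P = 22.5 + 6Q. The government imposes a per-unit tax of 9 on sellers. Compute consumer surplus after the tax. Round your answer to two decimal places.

729.67

Pre-tax equilibrium: 230 - 3Q = 22.5 + 6Q gives Q* = 23.0556, P* = 160.8333.
A tax on sellers shifts supply up by 9: 230 - 3Q = 22.5 + 6Q + 9, so Q_t = 22.0556. Buyers pay P_b = 163.8333; sellers receive P_s = P_b - 9 = 154.8333.
CS = (1/2)(Q_t)(230 - P_b) = (1/2)(22.0556)(66.1667) = 729.6713.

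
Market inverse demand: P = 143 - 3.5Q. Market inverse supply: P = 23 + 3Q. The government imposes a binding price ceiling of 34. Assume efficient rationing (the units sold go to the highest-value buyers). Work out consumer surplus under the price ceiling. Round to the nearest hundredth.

376.14

Without the control, 143 - 3.5Q = 23 + 3Q so Q* = 18.4615 and P* = 78.3846.
At the ceiling price 34, quantity supplied is (34 - 23)/3 = 3.6667; supply is the short side, so Q = 3.6667 trades at P = 34.
The demand price at Q = 3.6667 is 130.1667. CS is the trapezoid between demand and 34 over [0, 3.6667]: (1/2)[(143 - 34) + (130.1667 - 34)](3.6667) = 376.1389.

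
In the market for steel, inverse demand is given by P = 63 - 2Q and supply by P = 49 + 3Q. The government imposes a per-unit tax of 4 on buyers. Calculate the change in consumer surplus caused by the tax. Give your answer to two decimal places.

-3.84

Pre-tax equilibrium: 63 - 2Q = 49 + 3Q gives Q* = 2.8, P* = 57.4.
With the tax, buyers' net willingness to pay falls by 4: (63 - 4) - 2Q = 49 + 3Q, so Q_t = 2. Buyers pay P_b = 59; sellers receive P_s = P_b - 4 = 55.
Consumers lose the trapezoid between P* and P_b out to Q_t plus the triangle from Q_t to Q*: change in CS = 4 - 7.84 = -3.84.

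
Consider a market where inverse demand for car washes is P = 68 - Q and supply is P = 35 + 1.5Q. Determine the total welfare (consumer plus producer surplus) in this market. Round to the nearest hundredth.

217.80

Set 68 - Q = 35 + 1.5Q, which gives 33 = 2.5Q, so Q* = 13.2 and P* = 68 - (13.2) = 54.8.
CS = (1/2)(13.2)(13.2) = 87.12 and PS = (1/2)(13.2)(19.8) = 130.68, so total surplus = 217.8.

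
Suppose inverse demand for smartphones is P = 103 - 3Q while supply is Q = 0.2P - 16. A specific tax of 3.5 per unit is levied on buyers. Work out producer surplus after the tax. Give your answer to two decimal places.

14.85

Rewriting supply in inverse form: P = 80 + 5Q.
Pre-tax equilibrium: 103 - 3Q = 80 + 5Q gives Q* = 2.875, P* = 94.375.
A tax on buyers shifts demand down by 3.5: (103 - 3.5) - 3Q = 80 + 5Q, so Q_t = 2.4375. Buyers pay P_b = 95.6875; sellers receive P_s = P_b - 3.5 = 92.1875.
Producer surplus is the triangle above supply below P_s: (1/2)(2.4375)(92.1875 - 80) = 14.8535.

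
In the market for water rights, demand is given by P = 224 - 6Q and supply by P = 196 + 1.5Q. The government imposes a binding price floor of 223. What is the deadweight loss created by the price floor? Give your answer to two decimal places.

Free-market equilibrium: 224 - 6Q = 196 + 1.5Q gives Q* = 3.7333, P* = 201.6.
At the floor price 223, quantity demanded is (224 - 223)/6 = 0.1667; demand is the short side, so Q = 0.1667 trades at P = 223.
At Q = 0.1667 the demand price is 223 and the supply price is 196.25. Deadweight loss is the triangle between the curves from 0.1667 to 3.7333: (1/2)(223 - 196.25)(3.7333 - 0.1667) = 47.7042.

47.70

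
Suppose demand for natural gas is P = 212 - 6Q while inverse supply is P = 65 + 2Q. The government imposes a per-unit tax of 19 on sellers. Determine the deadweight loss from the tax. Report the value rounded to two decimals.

22.56

Without the tax, 212 - 6Q = 65 + 2Q so Q* = 18.375 and P* = 101.75.
With the tax, sellers need 19 more per unit: 212 - 6Q = 65 + 2Q + 19, so Q_t = 16. Buyers pay P_b = 116; sellers receive P_s = P_b - 19 = 97.
The welfare triangle lost has base Q* - Q_t = 2.375 and height t = 19, so DWL = (1/2)(2.375)(19) = 22.5625.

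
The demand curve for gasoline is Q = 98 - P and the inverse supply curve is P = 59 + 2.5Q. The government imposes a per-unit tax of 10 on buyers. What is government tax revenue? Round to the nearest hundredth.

82.86

Rewriting demand in inverse form: P = 98 - Q.
Without the tax, 98 - Q = 59 + 2.5Q so Q* = 11.1429 and P* = 86.8571.
A tax on buyers shifts demand down by 10: (98 - 10) - Q = 59 + 2.5Q, so Q_t = 8.2857. Buyers pay P_b = 89.7143; sellers receive P_s = P_b - 10 = 79.7143.
Tax revenue = t x Q_t = 10 x 8.2857 = 82.8571.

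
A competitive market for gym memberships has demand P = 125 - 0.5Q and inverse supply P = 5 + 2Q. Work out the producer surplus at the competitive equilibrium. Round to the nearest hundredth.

Setting demand equal to supply, 120 = 2.5Q, so Q* = 48 and P* = 101.
The supply curve's price intercept is 5, so PS = (1/2)(Q*)(P* - 5) = (1/2)(48)(96) = 2304.

2304.00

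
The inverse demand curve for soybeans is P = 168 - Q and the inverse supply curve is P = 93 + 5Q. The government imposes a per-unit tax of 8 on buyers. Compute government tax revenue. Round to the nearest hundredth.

89.33

Without the tax, 168 - Q = 93 + 5Q so Q* = 12.5 and P* = 155.5.
A tax on buyers shifts demand down by 8: (168 - 8) - Q = 93 + 5Q, so Q_t = 11.1667. Buyers pay P_b = 156.8333; sellers receive P_s = P_b - 8 = 148.8333.
Revenue is the tax times quantity traded: 8 x 11.1667 = 89.3333.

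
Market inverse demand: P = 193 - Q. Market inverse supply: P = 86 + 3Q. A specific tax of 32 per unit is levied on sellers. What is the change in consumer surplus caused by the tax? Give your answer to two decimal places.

-182.00

Pre-tax equilibrium: 193 - Q = 86 + 3Q gives Q* = 26.75, P* = 166.25.
A tax on sellers shifts supply up by 32: 193 - Q = 86 + 3Q + 32, so Q_t = 18.75. Buyers pay P_b = 174.25; sellers receive P_s = P_b - 32 = 142.25.
CS falls from (1/2)(26.75)(26.75) = 357.7812 to (1/2)(18.75)(18.75) = 175.7812, a change of -182.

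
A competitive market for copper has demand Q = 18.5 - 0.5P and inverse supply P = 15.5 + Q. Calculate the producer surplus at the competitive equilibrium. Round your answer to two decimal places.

25.68

Rewriting demand in inverse form: P = 37 - 2Q.
Equilibrium: 37 - 2Q = 15.5 + Q, so Q* = 7.1667 and P* = 22.6667.
The supply curve's price intercept is 15.5, so PS = (1/2)(Q*)(P* - 15.5) = (1/2)(7.1667)(7.1667) = 25.6806.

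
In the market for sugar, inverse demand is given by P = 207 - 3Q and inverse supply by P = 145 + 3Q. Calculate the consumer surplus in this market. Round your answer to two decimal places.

Setting demand equal to supply, 62 = 6Q, so Q* = 10.3333 and P* = 176.
The demand choke price is 207, so CS = (1/2)(Q*)(207 - P*) = (1/2)(10.3333)(31) = 160.1667.

160.17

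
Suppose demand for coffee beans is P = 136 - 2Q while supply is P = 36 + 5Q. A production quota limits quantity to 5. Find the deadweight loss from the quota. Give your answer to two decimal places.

301.79

Unrestricted equilibrium: Q* = (136 - 36)/(2 + 5) = 14.2857.
At Q = 5 the demand price is 136 - 2(5) = 126 and the supply price is 36 + 5(5) = 61.
Deadweight loss is the triangle between the curves from 5 to 14.2857: (1/2)(126 - 61)(14.2857 - 5) = 301.7857.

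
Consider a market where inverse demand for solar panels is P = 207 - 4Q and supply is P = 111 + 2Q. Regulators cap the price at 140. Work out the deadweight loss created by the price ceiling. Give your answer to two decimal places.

Free-market equilibrium: 207 - 4Q = 111 + 2Q gives Q* = 16, P* = 143.
At the ceiling price 140, quantity supplied is (140 - 111)/2 = 14.5; supply is the short side, so Q = 14.5 trades at P = 140.
The lost-trades triangle has base Q* - 14.5 = 1.5 and height equal to the gap between the curves at Q = 14.5, which is 149 - 140 = 9. DWL = (1/2)(1.5)(9) = 6.75.

6.75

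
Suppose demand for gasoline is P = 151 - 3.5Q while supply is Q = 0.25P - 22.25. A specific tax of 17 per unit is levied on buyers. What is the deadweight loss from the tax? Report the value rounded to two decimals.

19.27

Rewriting supply in inverse form: P = 89 + 4Q.
Without the tax, 151 - 3.5Q = 89 + 4Q so Q* = 8.2667 and P* = 122.0667.
A tax on buyers shifts demand down by 17: (151 - 17) - 3.5Q = 89 + 4Q, so Q_t = 6. Buyers pay P_b = 130; sellers receive P_s = P_b - 17 = 113.
Deadweight loss is the triangle between the curves from Q_t to Q*: (1/2)(8.2667 - 6)(17) = 19.2667.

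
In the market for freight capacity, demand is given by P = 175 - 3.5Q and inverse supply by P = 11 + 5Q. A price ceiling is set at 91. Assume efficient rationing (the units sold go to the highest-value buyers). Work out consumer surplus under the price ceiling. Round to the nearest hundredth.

896.00

Free-market equilibrium: 175 - 3.5Q = 11 + 5Q gives Q* = 19.2941, P* = 107.4706.
At P = 91, sellers supply (91 - 11)/5 = 16 while buyers want more, so the quantity traded is 16 at price 91.
The demand price at Q = 16 is 119. CS is the trapezoid between demand and 91 over [0, 16]: (1/2)[(175 - 91) + (119 - 91)](16) = 896.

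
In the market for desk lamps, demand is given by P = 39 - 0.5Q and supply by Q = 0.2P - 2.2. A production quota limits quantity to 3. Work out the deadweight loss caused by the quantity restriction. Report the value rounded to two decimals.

Rewriting supply in inverse form: P = 11 + 5Q.
Without the quota, 39 - 0.5Q = 11 + 5Q gives Q* = 5.0909.
At Q = 3 the demand price is 39 - 0.5(3) = 37.5 and the supply price is 11 + 5(3) = 26.
DWL = (1/2)(gap between curves at 3) x (Q* - 3) = (1/2)(11.5)(2.0909) = 12.0227.

12.02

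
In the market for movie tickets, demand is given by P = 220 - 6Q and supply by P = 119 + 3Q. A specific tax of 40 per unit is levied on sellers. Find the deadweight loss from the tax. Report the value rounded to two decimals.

88.89

Without the tax, 220 - 6Q = 119 + 3Q so Q* = 11.2222 and P* = 152.6667.
With the tax, sellers need 40 more per unit: 220 - 6Q = 119 + 3Q + 40, so Q_t = 6.7778. Buyers pay P_b = 179.3333; sellers receive P_s = P_b - 40 = 139.3333.
The welfare triangle lost has base Q* - Q_t = 4.4444 and height t = 40, so DWL = (1/2)(4.4444)(40) = 88.8889.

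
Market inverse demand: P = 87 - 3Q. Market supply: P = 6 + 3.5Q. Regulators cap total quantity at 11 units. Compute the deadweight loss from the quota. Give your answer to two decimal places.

6.94

Unrestricted equilibrium: Q* = (87 - 6)/(3 + 3.5) = 12.4615.
At Q = 11 the demand price is 87 - 3(11) = 54 and the supply price is 6 + 3.5(11) = 44.5.
DWL = (1/2)(gap between curves at 11) x (Q* - 11) = (1/2)(9.5)(1.4615) = 6.9423.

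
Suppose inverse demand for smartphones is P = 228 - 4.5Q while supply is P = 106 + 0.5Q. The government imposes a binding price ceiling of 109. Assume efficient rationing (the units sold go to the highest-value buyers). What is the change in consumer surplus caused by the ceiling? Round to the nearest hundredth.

-706.56

Free-market equilibrium: 228 - 4.5Q = 106 + 0.5Q gives Q* = 24.4, P* = 118.2.
At the ceiling price 109, quantity supplied is (109 - 106)/0.5 = 6; supply is the short side, so Q = 6 trades at P = 109.
CS goes from (1/2)(24.4)(109.8) = 1339.56 to 633 (computed as (228 - 109)(6) - (1/2)(4.5)(6)^2), a change of -706.56.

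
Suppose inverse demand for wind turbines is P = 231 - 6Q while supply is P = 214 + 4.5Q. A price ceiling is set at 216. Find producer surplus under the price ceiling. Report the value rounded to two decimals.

Without the control, 231 - 6Q = 214 + 4.5Q so Q* = 1.619 and P* = 221.2857.
At P = 216, sellers supply (216 - 214)/4.5 = 0.4444 while buyers want more, so the quantity traded is 0.4444 at price 216.
PS is the triangle above supply below 216: (1/2)(0.4444)(216 - 214) = 0.4444.

0.44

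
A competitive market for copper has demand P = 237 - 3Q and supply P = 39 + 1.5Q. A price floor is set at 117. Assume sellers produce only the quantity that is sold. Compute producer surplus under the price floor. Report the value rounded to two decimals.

1920.00

Without the control, 237 - 3Q = 39 + 1.5Q so Q* = 44 and P* = 105.
At P = 117, buyers demand (237 - 117)/3 = 40 while sellers would supply more, so the quantity traded is 40 at price 117.
The supply price at Q = 40 is 99. PS is the trapezoid between 117 and supply over [0, 40]: (1/2)[(117 - 39) + (117 - 99)](40) = 1920.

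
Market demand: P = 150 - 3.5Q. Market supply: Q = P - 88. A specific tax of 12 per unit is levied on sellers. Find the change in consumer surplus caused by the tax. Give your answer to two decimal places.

-116.15

Rewriting supply in inverse form: P = 88 + Q.
Without the tax, 150 - 3.5Q = 88 + Q so Q* = 13.7778 and P* = 101.7778.
With the tax, sellers need 12 more per unit: 150 - 3.5Q = 88 + Q + 12, so Q_t = 11.1111. Buyers pay P_b = 111.1111; sellers receive P_s = P_b - 12 = 99.1111.
CS falls from (1/2)(13.7778)(48.2222) = 332.1975 to (1/2)(11.1111)(38.8889) = 216.0494, a change of -116.1481.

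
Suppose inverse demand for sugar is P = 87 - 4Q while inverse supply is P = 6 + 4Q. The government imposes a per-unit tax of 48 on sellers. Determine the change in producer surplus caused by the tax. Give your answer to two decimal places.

-171.00

Pre-tax equilibrium: 87 - 4Q = 6 + 4Q gives Q* = 10.125, P* = 46.5.
A tax on sellers shifts supply up by 48: 87 - 4Q = 6 + 4Q + 48, so Q_t = 4.125. Buyers pay P_b = 70.5; sellers receive P_s = P_b - 48 = 22.5.
Producers lose the trapezoid between P_s and P* out to Q_t plus the triangle from Q_t to Q*: change in PS = 34.0312 - 205.0312 = -171.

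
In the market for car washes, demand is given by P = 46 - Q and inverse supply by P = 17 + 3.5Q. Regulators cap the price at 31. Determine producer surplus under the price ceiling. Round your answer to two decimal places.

28.00

Without the control, 46 - Q = 17 + 3.5Q so Q* = 6.4444 and P* = 39.5556.
At P = 31, sellers supply (31 - 17)/3.5 = 4 while buyers want more, so the quantity traded is 4 at price 31.
PS is the triangle above supply below 31: (1/2)(4)(31 - 17) = 28.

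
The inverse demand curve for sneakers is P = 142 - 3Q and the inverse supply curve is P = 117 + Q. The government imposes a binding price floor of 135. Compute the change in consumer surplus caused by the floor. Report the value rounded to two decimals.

-50.43

Without the control, 142 - 3Q = 117 + Q so Q* = 6.25 and P* = 123.25.
At the floor price 135, quantity demanded is (142 - 135)/3 = 2.3333; demand is the short side, so Q = 2.3333 trades at P = 135.
CS goes from (1/2)(6.25)(18.75) = 58.5938 to 8.1667 (computed as (142 - 135)(2.3333) - (1/2)(3)(2.3333)^2), a change of -50.4271.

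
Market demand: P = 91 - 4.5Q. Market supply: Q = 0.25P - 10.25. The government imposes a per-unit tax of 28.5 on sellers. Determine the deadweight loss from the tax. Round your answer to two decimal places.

47.78

Rewriting supply in inverse form: P = 41 + 4Q.
Pre-tax equilibrium: 91 - 4.5Q = 41 + 4Q gives Q* = 5.8824, P* = 64.5294.
With the tax, sellers need 28.5 more per unit: 91 - 4.5Q = 41 + 4Q + 28.5, so Q_t = 2.5294. Buyers pay P_b = 79.6176; sellers receive P_s = P_b - 28.5 = 51.1176.
The welfare triangle lost has base Q* - Q_t = 3.3529 and height t = 28.5, so DWL = (1/2)(3.3529)(28.5) = 47.7794.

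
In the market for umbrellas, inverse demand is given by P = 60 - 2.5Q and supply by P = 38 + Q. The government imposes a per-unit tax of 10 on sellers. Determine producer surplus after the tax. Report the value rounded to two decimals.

Without the tax, 60 - 2.5Q = 38 + Q so Q* = 6.2857 and P* = 44.2857.
With the tax, sellers need 10 more per unit: 60 - 2.5Q = 38 + Q + 10, so Q_t = 3.4286. Buyers pay P_b = 51.4286; sellers receive P_s = P_b - 10 = 41.4286.
PS = (1/2)(Q_t)(P_s - 38) = (1/2)(3.4286)(3.4286) = 5.8776.

5.88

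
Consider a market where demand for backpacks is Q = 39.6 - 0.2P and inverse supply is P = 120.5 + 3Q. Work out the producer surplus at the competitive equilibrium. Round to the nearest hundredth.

Rewriting demand in inverse form: P = 198 - 5Q.
Setting demand equal to supply, 77.5 = 8Q, so Q* = 9.6875 and P* = 149.5625.
Producer surplus is the triangle above supply below P*: (1/2)(9.6875)(149.5625 - 120.5) = (1/2)(9.6875)(29.0625) = 140.7715.

140.77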